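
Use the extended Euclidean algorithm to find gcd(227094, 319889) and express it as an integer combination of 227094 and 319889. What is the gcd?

1

Apply Euclid's algorithm to 319889 and 227094:
319889 = 1×227094 + 92795
227094 = 2×92795 + 41504
92795 = 2×41504 + 9787
41504 = 4×9787 + 2356
9787 = 4×2356 + 363
2356 = 6×363 + 178
363 = 2×178 + 7
178 = 25×7 + 3
7 = 2×3 + 1
3 = 3×1 + 0
gcd(227094, 319889) = 1.
Back-substituting:
1 = 7 − 2·3
1 = −2·178 + 51·7
1 = 51·363 − 104·178
1 = −104·2356 + 675·363
1 = 675·9787 − 2804·2356
1 = −2804·41504 + 11891·9787
1 = 11891·92795 − 26586·41504
1 = −26586·227094 + 65063·92795
1 = 65063·319889 − 91649·227094
So 1 = (65063)·319889 + (-91649)·227094.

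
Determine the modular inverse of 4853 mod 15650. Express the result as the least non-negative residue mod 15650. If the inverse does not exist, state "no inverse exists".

7617

Apply the Euclidean algorithm to 15650 and 4853:
15650 = 3·4853 + 1091
4853 = 4·1091 + 489
1091 = 2·489 + 113
489 = 4·113 + 37
113 = 3·37 + 2
37 = 18·2 + 1
2 = 2·1 + 0
Since gcd(4853, 15650) = 1, back-substitute to write 1 as a combination:
1 = 37 − 18·2
1 = −18·113 + 55·37
1 = 55·489 − 238·113
1 = −238·1091 + 531·489
1 = 531·4853 − 2362·1091
1 = −2362·15650 + 7617·4853
So 4853·7617 ≡ 1 (mod 15650).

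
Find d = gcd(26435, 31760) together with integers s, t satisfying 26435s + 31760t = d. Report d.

Euclidean algorithm:
31760 = 1·26435 + 5325
26435 = 4·5325 + 5135
5325 = 1·5135 + 190
5135 = 27·190 + 5
190 = 38·5 + 0
gcd(26435, 31760) = 5.
Working backward:
5 = 5135 − 27·190
5 = −27·5325 + 28·5135
5 = 28·26435 − 139·5325
5 = −139·31760 + 167·26435
So 5 = (-139)·31760 + (167)·26435.

5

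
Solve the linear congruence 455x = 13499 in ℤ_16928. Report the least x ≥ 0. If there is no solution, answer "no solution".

First find gcd(455, 16928):
16928 = 37·455 + 93
455 = 4·93 + 83
93 = 1·83 + 10
83 = 8·10 + 3
10 = 3·3 + 1
3 = 3·1 + 0
gcd = 1, so a unique solution mod 16928 exists.
Back-substitute for the Bézout coefficients:
1 = 10 − 3·3
1 = −3·83 + 25·10
1 = 25·93 − 28·83
1 = −28·455 + 137·93
1 = 137·16928 − 5097·455
So 455·(-5097) ≡ 1 (mod 16928), giving 455⁻¹ ≡ 11831.
x ≡ 455⁻¹·13499 ≡ 11831·13499 ≡ 7917 (mod 16928).

7917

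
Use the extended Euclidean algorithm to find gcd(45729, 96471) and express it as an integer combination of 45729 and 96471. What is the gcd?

Apply Euclid's algorithm to 96471 and 45729:
96471 = 2·45729 + 5013
45729 = 9·5013 + 612
5013 = 8·612 + 117
612 = 5·117 + 27
117 = 4·27 + 9
27 = 3·9 + 0
gcd(45729, 96471) = 9.
Back-substituting:
9 = 117 − 4·27
9 = −4·612 + 21·117
9 = 21·5013 − 172·612
9 = −172·45729 + 1569·5013
9 = 1569·96471 − 3310·45729
So 9 = (1569)·96471 + (-3310)·45729.

9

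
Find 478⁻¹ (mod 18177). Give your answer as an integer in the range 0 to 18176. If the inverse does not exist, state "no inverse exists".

5590

Apply the Euclidean algorithm to 18177 and 478:
18177 = 38*478 + 13
478 = 36*13 + 10
13 = 1*10 + 3
10 = 3*3 + 1
3 = 3*1 + 0
Since gcd(478, 18177) = 1, back-substitute to write 1 as a combination:
1 = 10 − 3·3
1 = −3·13 + 4·10
1 = 4·478 − 147·13
1 = −147·18177 + 5590·478
So 478·5590 ≡ 1 (mod 18177).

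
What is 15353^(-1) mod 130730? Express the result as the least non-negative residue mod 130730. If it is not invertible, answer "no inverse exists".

Apply the Euclidean algorithm to 130730 and 15353:
130730 = 8·15353 + 7906
15353 = 1·7906 + 7447
7906 = 1·7447 + 459
7447 = 16·459 + 103
459 = 4·103 + 47
103 = 2·47 + 9
47 = 5·9 + 2
9 = 4·2 + 1
2 = 2·1 + 0
The gcd is 1. Working backward:
1 = 9 − 4·2
1 = −4·47 + 21·9
1 = 21·103 − 46·47
1 = −46·459 + 205·103
1 = 205·7447 − 3326·459
1 = −3326·7906 + 3531·7447
1 = 3531·15353 − 6857·7906
1 = −6857·130730 + 58387·15353
So 15353·58387 ≡ 1 (mod 130730).

58387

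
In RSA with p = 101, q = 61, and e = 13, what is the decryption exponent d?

φ(n) = (p−1)(q−1) = 100·60 = 6000.
Need d with 13·d ≡ 1 (mod 6000). Apply the extended Euclidean algorithm:
6000 = 461*13 + 7
13 = 1*7 + 6
7 = 1*6 + 1
6 = 6*1 + 0
Back-substitute:
1 = 7 − 6
1 = −13 + 2·7
1 = 2·6000 − 923·13
So 13·(-923) ≡ 1 (mod 6000), hence d ≡ -923 ≡ 5077 (mod 6000).

5077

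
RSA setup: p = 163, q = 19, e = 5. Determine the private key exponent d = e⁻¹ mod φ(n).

2333

φ(n) = (p−1)(q−1) = 162·18 = 2916.
Need d with 5·d ≡ 1 (mod 2916). Apply the extended Euclidean algorithm:
2916 = 583×5 + 1
5 = 5×1 + 0
Back-substitute:
1 = 2916 − 583·5
So 5·(-583) ≡ 1 (mod 2916), hence d ≡ -583 ≡ 2333 (mod 2916).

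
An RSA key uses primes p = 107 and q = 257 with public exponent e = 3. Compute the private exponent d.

18091

φ(n) = (p−1)(q−1) = 106·256 = 27136.
Need d with 3·d ≡ 1 (mod 27136). Apply the extended Euclidean algorithm:
27136 = 9045×3 + 1
3 = 3×1 + 0
Back-substitute:
1 = 27136 − 9045·3
So 3·(-9045) ≡ 1 (mod 27136), hence d ≡ -9045 ≡ 18091 (mod 27136).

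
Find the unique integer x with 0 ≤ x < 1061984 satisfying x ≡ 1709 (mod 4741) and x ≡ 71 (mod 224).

997319

Write x = 1709 + 4741·k. Then 4741·k ≡ 71 − 1709 ≡ 154 (mod 224).
Need 4741⁻¹ mod 224. Extended Euclid on (224, 37):
224 = 6×37 + 2
37 = 18×2 + 1
2 = 2×1 + 0
Back-substitute:
1 = 37 − 18·2
1 = −18·224 + 109·37
4741⁻¹ ≡ 109 (mod 224), so k ≡ 109·154 ≡ 210 (mod 224).
x = 1709 + 4741·210 = 997319.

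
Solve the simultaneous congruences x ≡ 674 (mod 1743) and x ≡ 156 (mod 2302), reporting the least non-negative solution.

Write x = 674 + 1743·k. Then 1743·k ≡ 156 − 674 ≡ 1784 (mod 2302).
Need 1743⁻¹ mod 2302. Extended Euclid on (2302, 1743):
2302 = 1*1743 + 559
1743 = 3*559 + 66
559 = 8*66 + 31
66 = 2*31 + 4
31 = 7*4 + 3
4 = 1*3 + 1
3 = 3*1 + 0
Back-substitute:
1 = 4 − 3
1 = −31 + 8·4
1 = 8·66 − 17·31
1 = −17·559 + 144·66
1 = 144·1743 − 449·559
1 = −449·2302 + 593·1743
1743⁻¹ ≡ 593 (mod 2302), so k ≡ 593·1784 ≡ 1294 (mod 2302).
x = 674 + 1743·1294 = 2256116.

2256116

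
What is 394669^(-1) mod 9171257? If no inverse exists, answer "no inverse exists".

8689490

Run Euclid on (9171257, 394669):
9171257 = 23*394669 + 93870
394669 = 4*93870 + 19189
93870 = 4*19189 + 17114
19189 = 1*17114 + 2075
17114 = 8*2075 + 514
2075 = 4*514 + 19
514 = 27*19 + 1
19 = 19*1 + 0
gcd = 1, so the inverse exists. Back-substitute:
1 = 514 − 27·19
1 = −27·2075 + 109·514
1 = 109·17114 − 899·2075
1 = −899·19189 + 1008·17114
1 = 1008·93870 − 4931·19189
1 = −4931·394669 + 20732·93870
1 = 20732·9171257 − 481767·394669
Thus 394669·(-481767) ≡ 1 (mod 9171257); reducing, -481767 mod 9171257 = 8689490.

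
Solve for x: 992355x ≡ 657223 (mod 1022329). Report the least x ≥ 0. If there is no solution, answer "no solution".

22864

First find gcd(992355, 1022329):
1022329 = 1·992355 + 29974
992355 = 33·29974 + 3213
29974 = 9·3213 + 1057
3213 = 3·1057 + 42
1057 = 25·42 + 7
42 = 6·7 + 0
gcd = 7 and 7 | 657223, so solutions exist. Divide through by 7: 141765x ≡ 93889 (mod 146047).
Now find 141765⁻¹ mod 146047:
146047 = 1×141765 + 4282
141765 = 33×4282 + 459
4282 = 9×459 + 151
459 = 3×151 + 6
151 = 25×6 + 1
6 = 6×1 + 0
Back-substitute:
1 = 151 − 25·6
1 = −25·459 + 76·151
1 = 76·4282 − 709·459
1 = −709·141765 + 23473·4282
1 = 23473·146047 − 24182·141765
So 141765·(-24182) ≡ 1 (mod 146047), i.e. 141765⁻¹ ≡ 121865.
Then x ≡ 121865·93889 ≡ 22864 (mod 146047); the smallest non-negative solution is x = 22864.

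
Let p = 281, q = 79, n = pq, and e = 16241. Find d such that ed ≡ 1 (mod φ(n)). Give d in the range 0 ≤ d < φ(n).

19601

φ(n) = (p−1)(q−1) = 280·78 = 21840.
Need d with 16241·d ≡ 1 (mod 21840). Apply the extended Euclidean algorithm:
21840 = 1×16241 + 5599
16241 = 2×5599 + 5043
5599 = 1×5043 + 556
5043 = 9×556 + 39
556 = 14×39 + 10
39 = 3×10 + 9
10 = 1×9 + 1
9 = 9×1 + 0
Back-substitute:
1 = 10 − 9
1 = −39 + 4·10
1 = 4·556 − 57·39
1 = −57·5043 + 517·556
1 = 517·5599 − 574·5043
1 = −574·16241 + 1665·5599
1 = 1665·21840 − 2239·16241
So 16241·(-2239) ≡ 1 (mod 21840), hence d ≡ -2239 ≡ 19601 (mod 21840).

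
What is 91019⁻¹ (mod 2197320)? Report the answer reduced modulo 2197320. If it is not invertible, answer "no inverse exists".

629099

Extended Euclidean algorithm:
2197320 = 24·91019 + 12864
91019 = 7·12864 + 971
12864 = 13·971 + 241
971 = 4·241 + 7
241 = 34·7 + 3
7 = 2·3 + 1
3 = 3·1 + 0
gcd = 1, so the inverse exists. Back-substitute:
1 = 7 − 2·3
1 = −2·241 + 69·7
1 = 69·971 − 278·241
1 = −278·12864 + 3683·971
1 = 3683·91019 − 26059·12864
1 = −26059·2197320 + 629099·91019
So 91019·629099 ≡ 1 (mod 2197320).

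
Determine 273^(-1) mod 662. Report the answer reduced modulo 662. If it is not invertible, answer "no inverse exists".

97

Apply the Euclidean algorithm to 662 and 273:
662 = 2×273 + 116
273 = 2×116 + 41
116 = 2×41 + 34
41 = 1×34 + 7
34 = 4×7 + 6
7 = 1×6 + 1
6 = 6×1 + 0
Since gcd(273, 662) = 1, back-substitute to write 1 as a combination:
1 = 7 − 6
1 = −34 + 5·7
1 = 5·41 − 6·34
1 = −6·116 + 17·41
1 = 17·273 − 40·116
1 = −40·662 + 97·273
So 273·97 ≡ 1 (mod 662).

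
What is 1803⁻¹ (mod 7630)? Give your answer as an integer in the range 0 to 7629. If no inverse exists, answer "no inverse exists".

gcd(7630, 1803) by repeated division:
7630 = 4·1803 + 418
1803 = 4·418 + 131
418 = 3·131 + 25
131 = 5·25 + 6
25 = 4·6 + 1
6 = 6·1 + 0
gcd = 1, so the inverse exists. Back-substitute:
1 = 25 − 4·6
1 = −4·131 + 21·25
1 = 21·418 − 67·131
1 = −67·1803 + 289·418
1 = 289·7630 − 1223·1803
Hence 1803⁻¹ ≡ -1223 ≡ 6407 (mod 7630).

6407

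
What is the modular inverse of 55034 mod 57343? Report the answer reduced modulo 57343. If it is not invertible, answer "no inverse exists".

Run Euclid on (57343, 55034):
57343 = 1·55034 + 2309
55034 = 23·2309 + 1927
2309 = 1·1927 + 382
1927 = 5·382 + 17
382 = 22·17 + 8
17 = 2·8 + 1
8 = 8·1 + 0
The gcd is 1. Working backward:
1 = 17 − 2·8
1 = −2·382 + 45·17
1 = 45·1927 − 227·382
1 = −227·2309 + 272·1927
1 = 272·55034 − 6483·2309
1 = −6483·57343 + 6755·55034
So 55034·6755 ≡ 1 (mod 57343).

6755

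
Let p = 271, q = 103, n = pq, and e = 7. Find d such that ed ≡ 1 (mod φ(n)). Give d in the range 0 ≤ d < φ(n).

φ(n) = (p−1)(q−1) = 270·102 = 27540.
Need d with 7·d ≡ 1 (mod 27540). Apply the extended Euclidean algorithm:
27540 = 3934*7 + 2
7 = 3*2 + 1
2 = 2*1 + 0
Back-substitute:
1 = 7 − 3·2
1 = −3·27540 + 11803·7
So 7·11803 ≡ 1 (mod 27540), hence d = 11803.

11803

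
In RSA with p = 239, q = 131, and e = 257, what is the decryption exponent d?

28773

φ(n) = (p−1)(q−1) = 238·130 = 30940.
Need d with 257·d ≡ 1 (mod 30940). Apply the extended Euclidean algorithm:
30940 = 120×257 + 100
257 = 2×100 + 57
100 = 1×57 + 43
57 = 1×43 + 14
43 = 3×14 + 1
14 = 14×1 + 0
Back-substitute:
1 = 43 − 3·14
1 = −3·57 + 4·43
1 = 4·100 − 7·57
1 = −7·257 + 18·100
1 = 18·30940 − 2167·257
So 257·(-2167) ≡ 1 (mod 30940), hence d ≡ -2167 ≡ 28773 (mod 30940).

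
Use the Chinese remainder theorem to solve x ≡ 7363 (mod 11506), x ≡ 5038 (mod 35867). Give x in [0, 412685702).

Write x = 7363 + 11506·k. Then 11506·k ≡ 5038 − 7363 ≡ 33542 (mod 35867).
Need 11506⁻¹ mod 35867. Extended Euclid on (35867, 11506):
35867 = 3×11506 + 1349
11506 = 8×1349 + 714
1349 = 1×714 + 635
714 = 1×635 + 79
635 = 8×79 + 3
79 = 26×3 + 1
3 = 3×1 + 0
Back-substitute:
1 = 79 − 26·3
1 = −26·635 + 209·79
1 = 209·714 − 235·635
1 = −235·1349 + 444·714
1 = 444·11506 − 3787·1349
1 = −3787·35867 + 11805·11506
11506⁻¹ ≡ 11805 (mod 35867), so k ≡ 11805·33542 ≡ 27497 (mod 35867).
x = 7363 + 11506·27497 = 316387845.

316387845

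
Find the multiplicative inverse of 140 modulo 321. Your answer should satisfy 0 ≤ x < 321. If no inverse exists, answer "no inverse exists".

gcd(321, 140) by repeated division:
321 = 2×140 + 41
140 = 3×41 + 17
41 = 2×17 + 7
17 = 2×7 + 3
7 = 2×3 + 1
3 = 3×1 + 0
gcd = 1, so the inverse exists. Back-substitute:
1 = 7 − 2·3
1 = −2·17 + 5·7
1 = 5·41 − 12·17
1 = −12·140 + 41·41
1 = 41·321 − 94·140
Thus 140·(-94) ≡ 1 (mod 321); reducing, -94 mod 321 = 227.

227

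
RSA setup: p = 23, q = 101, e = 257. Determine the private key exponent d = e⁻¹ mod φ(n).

993

φ(n) = (p−1)(q−1) = 22·100 = 2200.
Need d with 257·d ≡ 1 (mod 2200). Apply the extended Euclidean algorithm:
2200 = 8*257 + 144
257 = 1*144 + 113
144 = 1*113 + 31
113 = 3*31 + 20
31 = 1*20 + 11
20 = 1*11 + 9
11 = 1*9 + 2
9 = 4*2 + 1
2 = 2*1 + 0
Back-substitute:
1 = 9 − 4·2
1 = −4·11 + 5·9
1 = 5·20 − 9·11
1 = −9·31 + 14·20
1 = 14·113 − 51·31
1 = −51·144 + 65·113
1 = 65·257 − 116·144
1 = −116·2200 + 993·257
So 257·993 ≡ 1 (mod 2200), hence d = 993.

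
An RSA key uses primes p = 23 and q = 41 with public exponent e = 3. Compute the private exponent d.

φ(n) = (p−1)(q−1) = 22·40 = 880.
Need d with 3·d ≡ 1 (mod 880). Apply the extended Euclidean algorithm:
880 = 293×3 + 1
3 = 3×1 + 0
Back-substitute:
1 = 880 − 293·3
So 3·(-293) ≡ 1 (mod 880), hence d ≡ -293 ≡ 587 (mod 880).

587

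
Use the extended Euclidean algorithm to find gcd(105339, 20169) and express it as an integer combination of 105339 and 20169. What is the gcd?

Euclidean algorithm:
105339 = 5×20169 + 4494
20169 = 4×4494 + 2193
4494 = 2×2193 + 108
2193 = 20×108 + 33
108 = 3×33 + 9
33 = 3×9 + 6
9 = 1×6 + 3
6 = 2×3 + 0
gcd(105339, 20169) = 3.
Back-substituting:
3 = 9 − 6
3 = −33 + 4·9
3 = 4·108 − 13·33
3 = −13·2193 + 264·108
3 = 264·4494 − 541·2193
3 = −541·20169 + 2428·4494
3 = 2428·105339 − 12681·20169
So 3 = (2428)·105339 + (-12681)·20169.

3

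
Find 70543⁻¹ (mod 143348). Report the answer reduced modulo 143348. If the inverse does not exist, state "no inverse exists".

Extended Euclidean algorithm:
143348 = 2×70543 + 2262
70543 = 31×2262 + 421
2262 = 5×421 + 157
421 = 2×157 + 107
157 = 1×107 + 50
107 = 2×50 + 7
50 = 7×7 + 1
7 = 7×1 + 0
gcd = 1, so the inverse exists. Back-substitute:
1 = 50 − 7·7
1 = −7·107 + 15·50
1 = 15·157 − 22·107
1 = −22·421 + 59·157
1 = 59·2262 − 317·421
1 = −317·70543 + 9886·2262
1 = 9886·143348 − 20089·70543
So 70543·(-20089) ≡ 1 (mod 143348), and -20089 ≡ 123259 (mod 143348).

123259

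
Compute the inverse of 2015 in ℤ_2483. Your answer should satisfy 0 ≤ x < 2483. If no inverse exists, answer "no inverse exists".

no inverse exists

Euclidean algorithm on 2483, 2015:
2483 = 1·2015 + 468
2015 = 4·468 + 143
468 = 3·143 + 39
143 = 3·39 + 26
39 = 1·26 + 13
26 = 2·13 + 0
Since gcd = 13 > 1, 2015 is not a unit mod 2483.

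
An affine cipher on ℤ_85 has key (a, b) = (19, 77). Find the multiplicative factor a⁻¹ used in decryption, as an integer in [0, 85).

9

gcd(85, 19) by repeated division:
85 = 4×19 + 9
19 = 2×9 + 1
9 = 9×1 + 0
The gcd is 1. Working backward:
1 = 19 − 2·9
1 = −2·85 + 9·19
So 19·9 ≡ 1 (mod 85).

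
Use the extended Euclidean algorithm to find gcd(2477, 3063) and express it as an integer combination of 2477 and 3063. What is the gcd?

Apply Euclid's algorithm to 3063 and 2477:
3063 = 1×2477 + 586
2477 = 4×586 + 133
586 = 4×133 + 54
133 = 2×54 + 25
54 = 2×25 + 4
25 = 6×4 + 1
4 = 4×1 + 0
gcd(2477, 3063) = 1.
Working backward:
1 = 25 − 6·4
1 = −6·54 + 13·25
1 = 13·133 − 32·54
1 = −32·586 + 141·133
1 = 141·2477 − 596·586
1 = −596·3063 + 737·2477
So 1 = (-596)·3063 + (737)·2477.

1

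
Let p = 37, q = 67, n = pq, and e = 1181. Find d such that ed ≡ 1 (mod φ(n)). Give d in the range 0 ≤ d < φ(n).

509

φ(n) = (p−1)(q−1) = 36·66 = 2376.
Need d with 1181·d ≡ 1 (mod 2376). Apply the extended Euclidean algorithm:
2376 = 2×1181 + 14
1181 = 84×14 + 5
14 = 2×5 + 4
5 = 1×4 + 1
4 = 4×1 + 0
Back-substitute:
1 = 5 − 4
1 = −14 + 3·5
1 = 3·1181 − 253·14
1 = −253·2376 + 509·1181
So 1181·509 ≡ 1 (mod 2376), hence d = 509.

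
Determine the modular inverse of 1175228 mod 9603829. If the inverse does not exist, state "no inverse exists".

gcd(9603829, 1175228) by repeated division:
9603829 = 8*1175228 + 202005
1175228 = 5*202005 + 165203
202005 = 1*165203 + 36802
165203 = 4*36802 + 17995
36802 = 2*17995 + 812
17995 = 22*812 + 131
812 = 6*131 + 26
131 = 5*26 + 1
26 = 26*1 + 0
gcd = 1, so the inverse exists. Back-substitute:
1 = 131 − 5·26
1 = −5·812 + 31·131
1 = 31·17995 − 687·812
1 = −687·36802 + 1405·17995
1 = 1405·165203 − 6307·36802
1 = −6307·202005 + 7712·165203
1 = 7712·1175228 − 44867·202005
1 = −44867·9603829 + 366648·1175228
So 1175228·366648 ≡ 1 (mod 9603829).

366648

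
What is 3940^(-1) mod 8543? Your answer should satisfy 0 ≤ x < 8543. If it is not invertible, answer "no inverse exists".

2023

Run Euclid on (8543, 3940):
8543 = 2·3940 + 663
3940 = 5·663 + 625
663 = 1·625 + 38
625 = 16·38 + 17
38 = 2·17 + 4
17 = 4·4 + 1
4 = 4·1 + 0
The gcd is 1. Working backward:
1 = 17 − 4·4
1 = −4·38 + 9·17
1 = 9·625 − 148·38
1 = −148·663 + 157·625
1 = 157·3940 − 933·663
1 = −933·8543 + 2023·3940
So 3940·2023 ≡ 1 (mod 8543).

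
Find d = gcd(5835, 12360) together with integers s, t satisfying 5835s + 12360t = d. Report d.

Euclidean algorithm:
12360 = 2·5835 + 690
5835 = 8·690 + 315
690 = 2·315 + 60
315 = 5·60 + 15
60 = 4·15 + 0
gcd(5835, 12360) = 15.
Back-substituting:
15 = 315 − 5·60
15 = −5·690 + 11·315
15 = 11·5835 − 93·690
15 = −93·12360 + 197·5835
So 15 = (-93)·12360 + (197)·5835.

15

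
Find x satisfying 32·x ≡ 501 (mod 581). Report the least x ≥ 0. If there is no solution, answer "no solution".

First find gcd(32, 581):
581 = 18×32 + 5
32 = 6×5 + 2
5 = 2×2 + 1
2 = 2×1 + 0
gcd = 1, so a unique solution mod 581 exists.
Back-substitute for the Bézout coefficients:
1 = 5 − 2·2
1 = −2·32 + 13·5
1 = 13·581 − 236·32
So 32·(-236) ≡ 1 (mod 581), giving 32⁻¹ ≡ 345.
x ≡ 32⁻¹·501 ≡ 345·501 ≡ 288 (mod 581).

288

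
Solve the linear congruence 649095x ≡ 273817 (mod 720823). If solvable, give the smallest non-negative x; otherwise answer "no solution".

First find gcd(649095, 720823):
720823 = 1*649095 + 71728
649095 = 9*71728 + 3543
71728 = 20*3543 + 868
3543 = 4*868 + 71
868 = 12*71 + 16
71 = 4*16 + 7
16 = 2*7 + 2
7 = 3*2 + 1
2 = 2*1 + 0
gcd = 1, so a unique solution mod 720823 exists.
Back-substitute for the Bézout coefficients:
1 = 7 − 3·2
1 = −3·16 + 7·7
1 = 7·71 − 31·16
1 = −31·868 + 379·71
1 = 379·3543 − 1547·868
1 = −1547·71728 + 31319·3543
1 = 31319·649095 − 283418·71728
1 = −283418·720823 + 314737·649095
So 649095·(314737) ≡ 1 (mod 720823), giving 649095⁻¹ ≡ 314737.
x ≡ 649095⁻¹·273817 ≡ 314737·273817 ≡ 184895 (mod 720823).

184895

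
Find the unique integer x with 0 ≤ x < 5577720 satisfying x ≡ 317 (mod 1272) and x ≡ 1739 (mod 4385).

Write x = 317 + 1272·k. Then 1272·k ≡ 1739 − 317 ≡ 1422 (mod 4385).
Need 1272⁻¹ mod 4385. Extended Euclid on (4385, 1272):
4385 = 3×1272 + 569
1272 = 2×569 + 134
569 = 4×134 + 33
134 = 4×33 + 2
33 = 16×2 + 1
2 = 2×1 + 0
Back-substitute:
1 = 33 − 16·2
1 = −16·134 + 65·33
1 = 65·569 − 276·134
1 = −276·1272 + 617·569
1 = 617·4385 − 2127·1272
1272⁻¹ ≡ 2258 (mod 4385), so k ≡ 2258·1422 ≡ 1056 (mod 4385).
x = 317 + 1272·1056 = 1343549.

1343549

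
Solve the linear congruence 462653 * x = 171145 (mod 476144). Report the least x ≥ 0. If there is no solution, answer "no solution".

First find gcd(462653, 476144):
476144 = 1×462653 + 13491
462653 = 34×13491 + 3959
13491 = 3×3959 + 1614
3959 = 2×1614 + 731
1614 = 2×731 + 152
731 = 4×152 + 123
152 = 1×123 + 29
123 = 4×29 + 7
29 = 4×7 + 1
7 = 7×1 + 0
gcd = 1, so a unique solution mod 476144 exists.
Back-substitute for the Bézout coefficients:
1 = 29 − 4·7
1 = −4·123 + 17·29
1 = 17·152 − 21·123
1 = −21·731 + 101·152
1 = 101·1614 − 223·731
1 = −223·3959 + 547·1614
1 = 547·13491 − 1864·3959
1 = −1864·462653 + 63923·13491
1 = 63923·476144 − 65787·462653
So 462653·(-65787) ≡ 1 (mod 476144), giving 462653⁻¹ ≡ 410357.
x ≡ 462653⁻¹·171145 ≡ 410357·171145 ≡ 261053 (mod 476144).

261053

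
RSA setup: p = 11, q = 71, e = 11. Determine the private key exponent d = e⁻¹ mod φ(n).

φ(n) = (p−1)(q−1) = 10·70 = 700.
Need d with 11·d ≡ 1 (mod 700). Apply the extended Euclidean algorithm:
700 = 63×11 + 7
11 = 1×7 + 4
7 = 1×4 + 3
4 = 1×3 + 1
3 = 3×1 + 0
Back-substitute:
1 = 4 − 3
1 = −7 + 2·4
1 = 2·11 − 3·7
1 = −3·700 + 191·11
So 11·191 ≡ 1 (mod 700), hence d = 191.

191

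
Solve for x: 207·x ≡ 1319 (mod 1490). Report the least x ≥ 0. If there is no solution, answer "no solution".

First find gcd(207, 1490):
1490 = 7×207 + 41
207 = 5×41 + 2
41 = 20×2 + 1
2 = 2×1 + 0
gcd = 1, so a unique solution mod 1490 exists.
Back-substitute for the Bézout coefficients:
1 = 41 − 20·2
1 = −20·207 + 101·41
1 = 101·1490 − 727·207
So 207·(-727) ≡ 1 (mod 1490), giving 207⁻¹ ≡ 763.
x ≡ 207⁻¹·1319 ≡ 763·1319 ≡ 647 (mod 1490).

647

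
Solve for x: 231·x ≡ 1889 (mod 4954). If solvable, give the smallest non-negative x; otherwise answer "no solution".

First find gcd(231, 4954):
4954 = 21×231 + 103
231 = 2×103 + 25
103 = 4×25 + 3
25 = 8×3 + 1
3 = 3×1 + 0
gcd = 1, so a unique solution mod 4954 exists.
Back-substitute for the Bézout coefficients:
1 = 25 − 8·3
1 = −8·103 + 33·25
1 = 33·231 − 74·103
1 = −74·4954 + 1587·231
So 231·(1587) ≡ 1 (mod 4954), giving 231⁻¹ ≡ 1587.
x ≡ 231⁻¹·1889 ≡ 1587·1889 ≡ 673 (mod 4954).

673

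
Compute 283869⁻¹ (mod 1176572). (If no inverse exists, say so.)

Run Euclid on (1176572, 283869):
1176572 = 4×283869 + 41096
283869 = 6×41096 + 37293
41096 = 1×37293 + 3803
37293 = 9×3803 + 3066
3803 = 1×3066 + 737
3066 = 4×737 + 118
737 = 6×118 + 29
118 = 4×29 + 2
29 = 14×2 + 1
2 = 2×1 + 0
The gcd is 1. Working backward:
1 = 29 − 14·2
1 = −14·118 + 57·29
1 = 57·737 − 356·118
1 = −356·3066 + 1481·737
1 = 1481·3803 − 1837·3066
1 = −1837·37293 + 18014·3803
1 = 18014·41096 − 19851·37293
1 = −19851·283869 + 137120·41096
1 = 137120·1176572 − 568331·283869
So 283869·(-568331) ≡ 1 (mod 1176572), and -568331 ≡ 608241 (mod 1176572).

608241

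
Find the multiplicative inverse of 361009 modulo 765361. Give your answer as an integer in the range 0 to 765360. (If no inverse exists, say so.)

Extended Euclidean algorithm:
765361 = 2×361009 + 43343
361009 = 8×43343 + 14265
43343 = 3×14265 + 548
14265 = 26×548 + 17
548 = 32×17 + 4
17 = 4×4 + 1
4 = 4×1 + 0
gcd = 1, so the inverse exists. Back-substitute:
1 = 17 − 4·4
1 = −4·548 + 129·17
1 = 129·14265 − 3358·548
1 = −3358·43343 + 10203·14265
1 = 10203·361009 − 84982·43343
1 = −84982·765361 + 180167·361009
So 361009·180167 ≡ 1 (mod 765361).

180167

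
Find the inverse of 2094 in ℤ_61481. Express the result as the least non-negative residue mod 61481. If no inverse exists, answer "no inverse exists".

19055

Extended Euclidean algorithm:
61481 = 29·2094 + 755
2094 = 2·755 + 584
755 = 1·584 + 171
584 = 3·171 + 71
171 = 2·71 + 29
71 = 2·29 + 13
29 = 2·13 + 3
13 = 4·3 + 1
3 = 3·1 + 0
The gcd is 1. Working backward:
1 = 13 − 4·3
1 = −4·29 + 9·13
1 = 9·71 − 22·29
1 = −22·171 + 53·71
1 = 53·584 − 181·171
1 = −181·755 + 234·584
1 = 234·2094 − 649·755
1 = −649·61481 + 19055·2094
So 2094·19055 ≡ 1 (mod 61481).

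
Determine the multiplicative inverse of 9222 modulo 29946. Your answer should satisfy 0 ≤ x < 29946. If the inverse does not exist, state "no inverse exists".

Euclidean algorithm on 29946, 9222:
29946 = 3*9222 + 2280
9222 = 4*2280 + 102
2280 = 22*102 + 36
102 = 2*36 + 30
36 = 1*30 + 6
30 = 5*6 + 0
gcd(9222, 29946) = 6 ≠ 1, so 9222 has no multiplicative inverse modulo 29946.

no inverse exists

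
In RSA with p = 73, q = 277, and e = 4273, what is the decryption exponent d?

φ(n) = (p−1)(q−1) = 72·276 = 19872.
Need d with 4273·d ≡ 1 (mod 19872). Apply the extended Euclidean algorithm:
19872 = 4·4273 + 2780
4273 = 1·2780 + 1493
2780 = 1·1493 + 1287
1493 = 1·1287 + 206
1287 = 6·206 + 51
206 = 4·51 + 2
51 = 25·2 + 1
2 = 2·1 + 0
Back-substitute:
1 = 51 − 25·2
1 = −25·206 + 101·51
1 = 101·1287 − 631·206
1 = −631·1493 + 732·1287
1 = 732·2780 − 1363·1493
1 = −1363·4273 + 2095·2780
1 = 2095·19872 − 9743·4273
So 4273·(-9743) ≡ 1 (mod 19872), hence d ≡ -9743 ≡ 10129 (mod 19872).

10129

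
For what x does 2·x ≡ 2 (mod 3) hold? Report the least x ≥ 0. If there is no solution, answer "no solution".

First find gcd(2, 3):
3 = 1*2 + 1
2 = 2*1 + 0
gcd = 1, so a unique solution mod 3 exists.
Back-substitute for the Bézout coefficients:
1 = 3 − 2
So 2·(-1) ≡ 1 (mod 3), giving 2⁻¹ ≡ 2.
x ≡ 2⁻¹·2 ≡ 2·2 ≡ 1 (mod 3).

1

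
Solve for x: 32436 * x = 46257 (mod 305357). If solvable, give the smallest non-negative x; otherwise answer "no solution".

6243

First find gcd(32436, 305357):
305357 = 9×32436 + 13433
32436 = 2×13433 + 5570
13433 = 2×5570 + 2293
5570 = 2×2293 + 984
2293 = 2×984 + 325
984 = 3×325 + 9
325 = 36×9 + 1
9 = 9×1 + 0
gcd = 1, so a unique solution mod 305357 exists.
Back-substitute for the Bézout coefficients:
1 = 325 − 36·9
1 = −36·984 + 109·325
1 = 109·2293 − 254·984
1 = −254·5570 + 617·2293
1 = 617·13433 − 1488·5570
1 = −1488·32436 + 3593·13433
1 = 3593·305357 − 33825·32436
So 32436·(-33825) ≡ 1 (mod 305357), giving 32436⁻¹ ≡ 271532.
x ≡ 32436⁻¹·46257 ≡ 271532·46257 ≡ 6243 (mod 305357).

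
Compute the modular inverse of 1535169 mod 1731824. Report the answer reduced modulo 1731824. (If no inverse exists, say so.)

Run Euclid on (1731824, 1535169):
1731824 = 1*1535169 + 196655
1535169 = 7*196655 + 158584
196655 = 1*158584 + 38071
158584 = 4*38071 + 6300
38071 = 6*6300 + 271
6300 = 23*271 + 67
271 = 4*67 + 3
67 = 22*3 + 1
3 = 3*1 + 0
gcd = 1, so the inverse exists. Back-substitute:
1 = 67 − 22·3
1 = −22·271 + 89·67
1 = 89·6300 − 2069·271
1 = −2069·38071 + 12503·6300
1 = 12503·158584 − 52081·38071
1 = −52081·196655 + 64584·158584
1 = 64584·1535169 − 504169·196655
1 = −504169·1731824 + 568753·1535169
So 1535169·568753 ≡ 1 (mod 1731824).

568753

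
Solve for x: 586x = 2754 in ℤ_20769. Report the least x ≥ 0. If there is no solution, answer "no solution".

13260

First find gcd(586, 20769):
20769 = 35×586 + 259
586 = 2×259 + 68
259 = 3×68 + 55
68 = 1×55 + 13
55 = 4×13 + 3
13 = 4×3 + 1
3 = 3×1 + 0
gcd = 1, so a unique solution mod 20769 exists.
Back-substitute for the Bézout coefficients:
1 = 13 − 4·3
1 = −4·55 + 17·13
1 = 17·68 − 21·55
1 = −21·259 + 80·68
1 = 80·586 − 181·259
1 = −181·20769 + 6415·586
So 586·(6415) ≡ 1 (mod 20769), giving 586⁻¹ ≡ 6415.
x ≡ 586⁻¹·2754 ≡ 6415·2754 ≡ 13260 (mod 20769).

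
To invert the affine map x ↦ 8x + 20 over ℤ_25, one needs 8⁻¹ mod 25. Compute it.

Apply the Euclidean algorithm to 25 and 8:
25 = 3·8 + 1
8 = 8·1 + 0
gcd = 1, so the inverse exists. Back-substitute:
1 = 25 − 3·8
Thus 8·(-3) ≡ 1 (mod 25); reducing, -3 mod 25 = 22.

22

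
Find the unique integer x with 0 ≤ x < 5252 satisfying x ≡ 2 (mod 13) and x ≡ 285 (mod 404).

Write x = 2 + 13·k. Then 13·k ≡ 285 − 2 ≡ 283 (mod 404).
Need 13⁻¹ mod 404. Extended Euclid on (404, 13):
404 = 31·13 + 1
13 = 13·1 + 0
Back-substitute:
1 = 404 − 31·13
13⁻¹ ≡ 373 (mod 404), so k ≡ 373·283 ≡ 115 (mod 404).
x = 2 + 13·115 = 1497.

1497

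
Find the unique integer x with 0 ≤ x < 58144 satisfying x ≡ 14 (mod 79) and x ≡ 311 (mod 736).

Write x = 14 + 79·k. Then 79·k ≡ 311 − 14 ≡ 297 (mod 736).
Need 79⁻¹ mod 736. Extended Euclid on (736, 79):
736 = 9*79 + 25
79 = 3*25 + 4
25 = 6*4 + 1
4 = 4*1 + 0
Back-substitute:
1 = 25 − 6·4
1 = −6·79 + 19·25
1 = 19·736 − 177·79
79⁻¹ ≡ 559 (mod 736), so k ≡ 559·297 ≡ 423 (mod 736).
x = 14 + 79·423 = 33431.

33431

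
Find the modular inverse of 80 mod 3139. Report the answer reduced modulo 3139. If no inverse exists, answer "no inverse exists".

Run Euclid on (3139, 80):
3139 = 39*80 + 19
80 = 4*19 + 4
19 = 4*4 + 3
4 = 1*3 + 1
3 = 3*1 + 0
gcd = 1, so the inverse exists. Back-substitute:
1 = 4 − 3
1 = −19 + 5·4
1 = 5·80 − 21·19
1 = −21·3139 + 824·80
So 80·824 ≡ 1 (mod 3139).

824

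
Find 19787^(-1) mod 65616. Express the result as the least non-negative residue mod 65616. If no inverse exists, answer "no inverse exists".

Run Euclid on (65616, 19787):
65616 = 3·19787 + 6255
19787 = 3·6255 + 1022
6255 = 6·1022 + 123
1022 = 8·123 + 38
123 = 3·38 + 9
38 = 4·9 + 2
9 = 4·2 + 1
2 = 2·1 + 0
gcd = 1, so the inverse exists. Back-substitute:
1 = 9 − 4·2
1 = −4·38 + 17·9
1 = 17·123 − 55·38
1 = −55·1022 + 457·123
1 = 457·6255 − 2797·1022
1 = −2797·19787 + 8848·6255
1 = 8848·65616 − 29341·19787
So 19787·(-29341) ≡ 1 (mod 65616), and -29341 ≡ 36275 (mod 65616).

36275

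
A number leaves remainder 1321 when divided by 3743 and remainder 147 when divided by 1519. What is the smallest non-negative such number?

Write x = 1321 + 3743·k. Then 3743·k ≡ 147 − 1321 ≡ 345 (mod 1519).
Need 3743⁻¹ mod 1519. Extended Euclid on (1519, 705):
1519 = 2×705 + 109
705 = 6×109 + 51
109 = 2×51 + 7
51 = 7×7 + 2
7 = 3×2 + 1
2 = 2×1 + 0
Back-substitute:
1 = 7 − 3·2
1 = −3·51 + 22·7
1 = 22·109 − 47·51
1 = −47·705 + 304·109
1 = 304·1519 − 655·705
3743⁻¹ ≡ 864 (mod 1519), so k ≡ 864·345 ≡ 356 (mod 1519).
x = 1321 + 3743·356 = 1333829.

1333829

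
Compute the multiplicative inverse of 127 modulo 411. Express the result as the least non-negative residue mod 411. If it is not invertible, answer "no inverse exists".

178

gcd(411, 127) by repeated division:
411 = 3*127 + 30
127 = 4*30 + 7
30 = 4*7 + 2
7 = 3*2 + 1
2 = 2*1 + 0
gcd = 1, so the inverse exists. Back-substitute:
1 = 7 − 3·2
1 = −3·30 + 13·7
1 = 13·127 − 55·30
1 = −55·411 + 178·127
So 127·178 ≡ 1 (mod 411).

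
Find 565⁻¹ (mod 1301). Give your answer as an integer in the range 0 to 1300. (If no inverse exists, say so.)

Run Euclid on (1301, 565):
1301 = 2*565 + 171
565 = 3*171 + 52
171 = 3*52 + 15
52 = 3*15 + 7
15 = 2*7 + 1
7 = 7*1 + 0
gcd = 1, so the inverse exists. Back-substitute:
1 = 15 − 2·7
1 = −2·52 + 7·15
1 = 7·171 − 23·52
1 = −23·565 + 76·171
1 = 76·1301 − 175·565
Thus 565·(-175) ≡ 1 (mod 1301); reducing, -175 mod 1301 = 1126.

1126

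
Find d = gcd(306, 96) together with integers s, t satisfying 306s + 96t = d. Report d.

6

Repeated division:
306 = 3×96 + 18
96 = 5×18 + 6
18 = 3×6 + 0
gcd(306, 96) = 6.
Express as a combination:
6 = 96 − 5·18
6 = −5·306 + 16·96
So 6 = (-5)·306 + (16)·96.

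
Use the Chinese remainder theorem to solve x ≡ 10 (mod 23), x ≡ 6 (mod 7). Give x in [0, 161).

Write x = 10 + 23·k. Then 23·k ≡ 6 − 10 ≡ 3 (mod 7).
Need 23⁻¹ mod 7. Extended Euclid on (7, 2):
7 = 3·2 + 1
2 = 2·1 + 0
Back-substitute:
1 = 7 − 3·2
23⁻¹ ≡ 4 (mod 7), so k ≡ 4·3 ≡ 5 (mod 7).
x = 10 + 23·5 = 125.

125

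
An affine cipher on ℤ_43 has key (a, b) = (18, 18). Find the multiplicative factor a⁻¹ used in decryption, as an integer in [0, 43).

Run Euclid on (43, 18):
43 = 2*18 + 7
18 = 2*7 + 4
7 = 1*4 + 3
4 = 1*3 + 1
3 = 3*1 + 0
Since gcd(18, 43) = 1, back-substitute to write 1 as a combination:
1 = 4 − 3
1 = −7 + 2·4
1 = 2·18 − 5·7
1 = −5·43 + 12·18
So 18·12 ≡ 1 (mod 43).

12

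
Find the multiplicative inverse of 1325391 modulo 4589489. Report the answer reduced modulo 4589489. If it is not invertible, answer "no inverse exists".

3956174

gcd(4589489, 1325391) by repeated division:
4589489 = 3*1325391 + 613316
1325391 = 2*613316 + 98759
613316 = 6*98759 + 20762
98759 = 4*20762 + 15711
20762 = 1*15711 + 5051
15711 = 3*5051 + 558
5051 = 9*558 + 29
558 = 19*29 + 7
29 = 4*7 + 1
7 = 7*1 + 0
Since gcd(1325391, 4589489) = 1, back-substitute to write 1 as a combination:
1 = 29 − 4·7
1 = −4·558 + 77·29
1 = 77·5051 − 697·558
1 = −697·15711 + 2168·5051
1 = 2168·20762 − 2865·15711
1 = −2865·98759 + 13628·20762
1 = 13628·613316 − 84633·98759
1 = −84633·1325391 + 182894·613316
1 = 182894·4589489 − 633315·1325391
Thus 1325391·(-633315) ≡ 1 (mod 4589489); reducing, -633315 mod 4589489 = 3956174.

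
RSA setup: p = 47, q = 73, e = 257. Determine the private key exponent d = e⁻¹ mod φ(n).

2513

φ(n) = (p−1)(q−1) = 46·72 = 3312.
Need d with 257·d ≡ 1 (mod 3312). Apply the extended Euclidean algorithm:
3312 = 12×257 + 228
257 = 1×228 + 29
228 = 7×29 + 25
29 = 1×25 + 4
25 = 6×4 + 1
4 = 4×1 + 0
Back-substitute:
1 = 25 − 6·4
1 = −6·29 + 7·25
1 = 7·228 − 55·29
1 = −55·257 + 62·228
1 = 62·3312 − 799·257
So 257·(-799) ≡ 1 (mod 3312), hence d ≡ -799 ≡ 2513 (mod 3312).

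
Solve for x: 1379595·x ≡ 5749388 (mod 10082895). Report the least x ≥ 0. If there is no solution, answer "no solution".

gcd(1379595, 10082895):
10082895 = 7*1379595 + 425730
1379595 = 3*425730 + 102405
425730 = 4*102405 + 16110
102405 = 6*16110 + 5745
16110 = 2*5745 + 4620
5745 = 1*4620 + 1125
4620 = 4*1125 + 120
1125 = 9*120 + 45
120 = 2*45 + 30
45 = 1*30 + 15
30 = 2*15 + 0
gcd = 15, but 15 ∤ 5749388, so the congruence has no solution.

no solution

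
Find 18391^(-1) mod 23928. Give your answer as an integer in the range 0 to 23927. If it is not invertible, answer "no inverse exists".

20527

Apply the Euclidean algorithm to 23928 and 18391:
23928 = 1×18391 + 5537
18391 = 3×5537 + 1780
5537 = 3×1780 + 197
1780 = 9×197 + 7
197 = 28×7 + 1
7 = 7×1 + 0
gcd = 1, so the inverse exists. Back-substitute:
1 = 197 − 28·7
1 = −28·1780 + 253·197
1 = 253·5537 − 787·1780
1 = −787·18391 + 2614·5537
1 = 2614·23928 − 3401·18391
Thus 18391·(-3401) ≡ 1 (mod 23928); reducing, -3401 mod 23928 = 20527.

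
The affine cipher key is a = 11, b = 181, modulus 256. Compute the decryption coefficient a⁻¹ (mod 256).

163

gcd(256, 11) by repeated division:
256 = 23·11 + 3
11 = 3·3 + 2
3 = 1·2 + 1
2 = 2·1 + 0
gcd = 1, so the inverse exists. Back-substitute:
1 = 3 − 2
1 = −11 + 4·3
1 = 4·256 − 93·11
Thus 11·(-93) ≡ 1 (mod 256); reducing, -93 mod 256 = 163.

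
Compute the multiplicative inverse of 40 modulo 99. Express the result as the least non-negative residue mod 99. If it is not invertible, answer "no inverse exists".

52

gcd(99, 40) by repeated division:
99 = 2×40 + 19
40 = 2×19 + 2
19 = 9×2 + 1
2 = 2×1 + 0
The gcd is 1. Working backward:
1 = 19 − 9·2
1 = −9·40 + 19·19
1 = 19·99 − 47·40
Hence 40⁻¹ ≡ -47 ≡ 52 (mod 99).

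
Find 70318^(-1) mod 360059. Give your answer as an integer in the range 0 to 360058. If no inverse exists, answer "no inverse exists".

Apply the Euclidean algorithm to 360059 and 70318:
360059 = 5*70318 + 8469
70318 = 8*8469 + 2566
8469 = 3*2566 + 771
2566 = 3*771 + 253
771 = 3*253 + 12
253 = 21*12 + 1
12 = 12*1 + 0
Since gcd(70318, 360059) = 1, back-substitute to write 1 as a combination:
1 = 253 − 21·12
1 = −21·771 + 64·253
1 = 64·2566 − 213·771
1 = −213·8469 + 703·2566
1 = 703·70318 − 5837·8469
1 = −5837·360059 + 29888·70318
So 70318·29888 ≡ 1 (mod 360059).

29888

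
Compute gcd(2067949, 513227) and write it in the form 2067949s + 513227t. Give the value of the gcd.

Apply Euclid's algorithm to 2067949 and 513227:
2067949 = 4×513227 + 15041
513227 = 34×15041 + 1833
15041 = 8×1833 + 377
1833 = 4×377 + 325
377 = 1×325 + 52
325 = 6×52 + 13
52 = 4×13 + 0
gcd(2067949, 513227) = 13.
Express as a combination:
13 = 325 − 6·52
13 = −6·377 + 7·325
13 = 7·1833 − 34·377
13 = −34·15041 + 279·1833
13 = 279·513227 − 9520·15041
13 = −9520·2067949 + 38359·513227
So 13 = (-9520)·2067949 + (38359)·513227.

13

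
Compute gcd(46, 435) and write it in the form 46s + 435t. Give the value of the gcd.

Apply Euclid's algorithm to 435 and 46:
435 = 9·46 + 21
46 = 2·21 + 4
21 = 5·4 + 1
4 = 4·1 + 0
gcd(46, 435) = 1.
Working backward:
1 = 21 − 5·4
1 = −5·46 + 11·21
1 = 11·435 − 104·46
So 1 = (11)·435 + (-104)·46.

1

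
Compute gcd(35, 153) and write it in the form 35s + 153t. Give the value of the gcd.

Repeated division:
153 = 4*35 + 13
35 = 2*13 + 9
13 = 1*9 + 4
9 = 2*4 + 1
4 = 4*1 + 0
gcd(35, 153) = 1.
Working backward:
1 = 9 − 2·4
1 = −2·13 + 3·9
1 = 3·35 − 8·13
1 = −8·153 + 35·35
So 1 = (-8)·153 + (35)·35.

1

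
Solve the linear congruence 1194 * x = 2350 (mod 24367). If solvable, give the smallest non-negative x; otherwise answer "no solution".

19267

First find gcd(1194, 24367):
24367 = 20·1194 + 487
1194 = 2·487 + 220
487 = 2·220 + 47
220 = 4·47 + 32
47 = 1·32 + 15
32 = 2·15 + 2
15 = 7·2 + 1
2 = 2·1 + 0
gcd = 1, so a unique solution mod 24367 exists.
Back-substitute for the Bézout coefficients:
1 = 15 − 7·2
1 = −7·32 + 15·15
1 = 15·47 − 22·32
1 = −22·220 + 103·47
1 = 103·487 − 228·220
1 = −228·1194 + 559·487
1 = 559·24367 − 11408·1194
So 1194·(-11408) ≡ 1 (mod 24367), giving 1194⁻¹ ≡ 12959.
x ≡ 1194⁻¹·2350 ≡ 12959·2350 ≡ 19267 (mod 24367).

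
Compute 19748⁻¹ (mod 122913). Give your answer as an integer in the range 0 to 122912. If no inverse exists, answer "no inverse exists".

gcd(122913, 19748) by repeated division:
122913 = 6·19748 + 4425
19748 = 4·4425 + 2048
4425 = 2·2048 + 329
2048 = 6·329 + 74
329 = 4·74 + 33
74 = 2·33 + 8
33 = 4·8 + 1
8 = 8·1 + 0
The gcd is 1. Working backward:
1 = 33 − 4·8
1 = −4·74 + 9·33
1 = 9·329 − 40·74
1 = −40·2048 + 249·329
1 = 249·4425 − 538·2048
1 = −538·19748 + 2401·4425
1 = 2401·122913 − 14944·19748
So 19748·(-14944) ≡ 1 (mod 122913), and -14944 ≡ 107969 (mod 122913).

107969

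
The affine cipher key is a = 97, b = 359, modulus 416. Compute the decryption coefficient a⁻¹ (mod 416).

193

Extended Euclidean algorithm:
416 = 4×97 + 28
97 = 3×28 + 13
28 = 2×13 + 2
13 = 6×2 + 1
2 = 2×1 + 0
The gcd is 1. Working backward:
1 = 13 − 6·2
1 = −6·28 + 13·13
1 = 13·97 − 45·28
1 = −45·416 + 193·97
So 97·193 ≡ 1 (mod 416).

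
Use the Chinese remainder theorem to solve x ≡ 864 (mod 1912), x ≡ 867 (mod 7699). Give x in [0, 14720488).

12989080

Write x = 864 + 1912·k. Then 1912·k ≡ 867 − 864 ≡ 3 (mod 7699).
Need 1912⁻¹ mod 7699. Extended Euclid on (7699, 1912):
7699 = 4×1912 + 51
1912 = 37×51 + 25
51 = 2×25 + 1
25 = 25×1 + 0
Back-substitute:
1 = 51 − 2·25
1 = −2·1912 + 75·51
1 = 75·7699 − 302·1912
1912⁻¹ ≡ 7397 (mod 7699), so k ≡ 7397·3 ≡ 6793 (mod 7699).
x = 864 + 1912·6793 = 12989080.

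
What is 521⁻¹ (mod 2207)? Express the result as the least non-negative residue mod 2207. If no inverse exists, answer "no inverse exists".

Apply the Euclidean algorithm to 2207 and 521:
2207 = 4*521 + 123
521 = 4*123 + 29
123 = 4*29 + 7
29 = 4*7 + 1
7 = 7*1 + 0
Since gcd(521, 2207) = 1, back-substitute to write 1 as a combination:
1 = 29 − 4·7
1 = −4·123 + 17·29
1 = 17·521 − 72·123
1 = −72·2207 + 305·521
So 521·305 ≡ 1 (mod 2207).

305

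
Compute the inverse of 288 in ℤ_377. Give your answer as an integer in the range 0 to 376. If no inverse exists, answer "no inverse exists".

gcd(377, 288) by repeated division:
377 = 1×288 + 89
288 = 3×89 + 21
89 = 4×21 + 5
21 = 4×5 + 1
5 = 5×1 + 0
Since gcd(288, 377) = 1, back-substitute to write 1 as a combination:
1 = 21 − 4·5
1 = −4·89 + 17·21
1 = 17·288 − 55·89
1 = −55·377 + 72·288
So 288·72 ≡ 1 (mod 377).

72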